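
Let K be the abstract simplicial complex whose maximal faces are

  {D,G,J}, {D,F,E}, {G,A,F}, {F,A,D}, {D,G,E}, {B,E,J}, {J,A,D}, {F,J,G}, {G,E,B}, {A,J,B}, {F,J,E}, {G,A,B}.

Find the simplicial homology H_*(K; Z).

Order the vertices as A < B < D < E < F < G < J. Listing each simplex with vertices in this order, K has dimension 2 with simplices:

  0-simplices (7): A, B, D, E, F, G, J
  1-simplices (18): AB, AD, AF, AG, AJ, BE, BG, BJ, DE, DF, DG, DJ, EF, EG, EJ, FG, FJ, GJ
  2-simplices (12): ABG, ABJ, ADF, ADJ, AFG, BEG, BEJ, DEF, DEG, DGJ, EFJ, FGJ

so the chain groups are C_0 ≅ Z^7, C_1 ≅ Z^18, C_2 ≅ Z^12.

The boundary map ∂_1: C_1 → C_0 maps an edge to its endpoints' difference, ∂[p,q] = q − p. For instance
  ∂EG = G − E.
The resulting 7×18 matrix has rank 6, and its Smith normal form has invariant factors (1,1,1,1,1,1).

The boundary map ∂_2: C_2 → C_1 acts by ∂[p,q,r] = [q,r] − [p,r] + [p,q]. For instance
  ∂BEG = EG − BG + BE,
  ∂DEG = EG − DG + DE.
The 18×12 boundary matrix has rank 12 and Smith normal form diag(1,1,1,1,1,1,1,1,1,1,1,2).

From H_k ≅ ker(∂_k) / im(∂_{k+1}) we obtain:

  H_0: rank C_0 − rank ∂_1 = 7 − 6 = 1, and the invariant factors of ∂_1 are all 1, so H_0 = Z.
  H_1: rank ker ∂_1 − rank ∂_2 = (18 − 6) − 12 = 0, and ∂_2 has invariant factor 2 > 1, so H_1 = Z/2Z.
  H_2: rank ker ∂_2 − rank ∂_3 = (12 − 12) − 0 = 0, and there is no ∂_3, so H_2 = 0.

H_0 ≅ Z,  H_1 ≅ Z/2Z,  H_2 = 0.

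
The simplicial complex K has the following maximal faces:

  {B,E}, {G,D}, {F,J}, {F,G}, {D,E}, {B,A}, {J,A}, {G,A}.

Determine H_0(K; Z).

Order the vertices as A < B < D < E < F < G < J. Listing each simplex with vertices in this order, K has dimension 1 with simplices:

  0-simplices (7): A, B, D, E, F, G, J
  1-simplices (8): AB, AG, AJ, BE, DE, DG, FG, FJ

Hence C_0 ≅ Z^7, C_1 ≅ Z^8.

The boundary map ∂_1: C_1 → C_0 sends each edge [p,q] (with p < q) to q − p. For instance
  ∂DG = G − D.
The resulting 7×8 matrix has rank 6, and its Smith normal form has invariant factors (1,1,1,1,1,1).

Reading off H_k = ker ∂_k / im ∂_{k+1}:

  H_0: rank C_0 − rank ∂_1 = 7 − 6 = 1, and the invariant factors of ∂_1 are all 1, so H_0 = Z.

H_0 ≅ Z.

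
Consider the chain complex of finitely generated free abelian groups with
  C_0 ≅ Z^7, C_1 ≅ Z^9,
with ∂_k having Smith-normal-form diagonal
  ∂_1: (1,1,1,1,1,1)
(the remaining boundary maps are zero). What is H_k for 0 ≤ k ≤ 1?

H_0: b_0 = 7 − 0 − 6 = 1; torsion from ∂_1 factors > 1: none. So H_0 = Z.
H_1: b_1 = 9 − 6 − 0 = 3; torsion from ∂_2 factors > 1: none. So H_1 = Z^3.

H_0 = Z,  H_1 = Z^3.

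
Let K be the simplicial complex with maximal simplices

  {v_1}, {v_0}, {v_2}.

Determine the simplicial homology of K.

Order the vertices as v_0 < v_1 < v_2. Listing each simplex with vertices in this order, K has dimension 0 with simplices:

  0-simplices (3): [v_0], [v_1], [v_2]

Hence C_0 ≅ Z^3.

From H_k ≅ ker(∂_k) / im(∂_{k+1}) we obtain:

  H_0: rank C_0 − rank ∂_1 = 3 − 0 = 3, and there is no ∂_1, so H_0 = Z^3.

H_0 = Z^3.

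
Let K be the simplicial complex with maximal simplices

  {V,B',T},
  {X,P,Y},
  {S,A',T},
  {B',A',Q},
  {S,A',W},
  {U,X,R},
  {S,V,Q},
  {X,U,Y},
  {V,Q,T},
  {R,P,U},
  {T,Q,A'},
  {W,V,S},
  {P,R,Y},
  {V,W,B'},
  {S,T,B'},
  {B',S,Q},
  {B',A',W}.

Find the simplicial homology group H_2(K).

H_2 ≅ 0.

Order the vertices as P < Q < R < S < T < U < V < W < X < Y < A' < B'. Listing each simplex with vertices in this order, K has dimension 2 with simplices:

  0-simplices (12): [P], [Q], [R], [S], [T], [U], [V], [W], [X], [Y], [A'], [B']
  1-simplices (28): (28 of them)
  2-simplices (17): (17 of them)

giving chain groups C_0 ≅ Z^12, C_1 ≅ Z^28, C_2 ≅ Z^17.

Boundary ∂_1: C_1 → C_0 maps an edge to its endpoints' difference, ∂[p,q] = q − p. For instance
  ∂[R,U] = [U] − [R].
As a 12×28 matrix over Z this has rank 10, with invariant factors (1,1,1,1,1,1,1,1,1,1).

Boundary ∂_2: C_2 → C_1 maps a triangle to the signed sum of its edges. For instance
  ∂[S,V,W] = [V,W] − [S,W] + [S,V],
  ∂[P,X,Y] = [X,Y] − [P,Y] + [P,X].
The resulting 28×17 matrix has rank 17, and its Smith normal form has invariant factors (1,1,1,1,1,1,1,1,1,1,1,1,1,1,1,1,2).

Computing H_k = (kernel of ∂_k) / (image of ∂_{k+1}):

  H_2: rank ker ∂_2 − rank ∂_3 = (17 − 17) − 0 = 0, and there is no ∂_3, so H_2 ≅ 0.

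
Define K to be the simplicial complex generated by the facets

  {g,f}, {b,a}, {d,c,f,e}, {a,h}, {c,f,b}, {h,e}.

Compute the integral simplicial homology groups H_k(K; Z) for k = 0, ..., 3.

H_0 = Z,  H_1 = Z,  H_2 = 0,  H_3 = 0.

We work with the vertex ordering a < b < c < d < e < f < g < h. The simplices of K, each written with vertices in increasing order, are:

  0-simplices (8): a, b, c, d, e, f, g, h
  1-simplices (12): ab, ah, bc, bf, cd, ce, cf, de, df, ef, eh, fg
  2-simplices (5): bcf, cde, cdf, cef, def
  3-simplices (1): cdef

so the chain groups are C_0 ≅ Z^8, C_1 ≅ Z^12, C_2 ≅ Z^5, C_3 ≅ Z^1.

Boundary ∂_1: C_1 → C_0 is given by ∂[p,q] = [q] − [p].
As a 8×12 matrix over Z this has rank 7, with invariant factors (1,1,1,1,1,1,1).

The boundary map ∂_2: C_2 → C_1 maps a triangle to the signed sum of its edges. For instance
  ∂def = ef − df + de,
  ∂bcf = cf − bf + bc.
The 12×5 boundary matrix has rank 4 and Smith normal form diag(1,1,1,1).

∂_3: C_3 → C_2 sends each 3-simplex σ to the alternating sum Σ_i (−1)^i (σ with its i-th vertex removed). For instance
  ∂cdef = def − cef + cdf − cde.
This gives a 5×1 integer matrix of rank 1; reducing to Smith normal form yields diagonal entries (1).

Computing H_k = (kernel of ∂_k) / (image of ∂_{k+1}):

  H_0: rank C_0 − rank ∂_1 = 8 − 7 = 1, and the invariant factors of ∂_1 are all 1, so H_0 ≅ Z.
  H_1: rank ker ∂_1 − rank ∂_2 = (12 − 7) − 4 = 1, and the invariant factors of ∂_2 are all 1, so H_1 ≅ Z.
  H_2: rank ker ∂_2 − rank ∂_3 = (5 − 4) − 1 = 0, and the invariant factors of ∂_3 are all 1, so H_2 ≅ 0.
  H_3: rank ker ∂_3 − rank ∂_4 = (1 − 1) − 0 = 0, and there is no ∂_4, so H_3 ≅ 0.

As a check, the Euler characteristic is 8 − 12 + 5 − 1 = 0, which agrees with 1 − 1 + 0 − 0 = 0.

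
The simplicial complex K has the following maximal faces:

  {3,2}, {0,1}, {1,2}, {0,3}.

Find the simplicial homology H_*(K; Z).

H_0 = Z,  H_1 = Z.

Take the total order 0 < 1 < 2 < 3 on the vertex set. Then K (dimension 1) consists of the simplices:

  0-simplices (4): [0], [1], [2], [3]
  1-simplices (4): [0,1], [0,3], [1,2], [2,3]

giving chain groups C_0 ≅ Z^4, C_1 ≅ Z^4.

Boundary ∂_1: C_1 → C_0 sends each edge [p,q] (with p < q) to q − p.
The resulting 4×4 matrix has rank 3, and its Smith normal form has invariant factors (1,1,1).

Now H_k = ker ∂_k / im ∂_{k+1}, so:

  H_0: rank C_0 − rank ∂_1 = 4 − 3 = 1, and the invariant factors of ∂_1 are all 1, so H_0 ≅ Z.
  H_1: rank ker ∂_1 − rank ∂_2 = (4 − 3) − 0 = 1, and there is no ∂_2, so H_1 ≅ Z.

(K is a triangulation of the circle S^1.)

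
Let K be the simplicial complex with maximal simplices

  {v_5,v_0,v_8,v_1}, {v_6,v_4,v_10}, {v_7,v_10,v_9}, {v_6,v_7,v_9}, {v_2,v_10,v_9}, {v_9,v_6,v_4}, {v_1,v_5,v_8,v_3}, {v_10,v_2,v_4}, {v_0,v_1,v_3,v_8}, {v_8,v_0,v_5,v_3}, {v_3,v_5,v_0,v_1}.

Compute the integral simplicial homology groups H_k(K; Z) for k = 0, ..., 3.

Take the total order v_0 < v_1 < v_2 < v_3 < v_4 < v_5 < v_6 < v_7 < v_8 < v_9 < v_10 on the vertex set. Then K (dimension 3) consists of the simplices:

  0-simplices (11): [v_0], [v_1], [v_2], [v_3], [v_4], [v_5], [v_6], [v_7], [v_8], [v_9], [v_10]
  1-simplices (22): (22 of them)
  2-simplices (16): (16 of them)
  3-simplices (5): [v_0,v_1,v_3,v_5], [v_0,v_1,v_3,v_8], [v_0,v_1,v_5,v_8], [v_0,v_3,v_5,v_8], [v_1,v_3,v_5,v_8]

Hence C_0 ≅ Z^11, C_1 ≅ Z^22, C_2 ≅ Z^16, C_3 ≅ Z^5.

Boundary ∂_1: C_1 → C_0 is given by ∂[p,q] = [q] − [p]. For instance
  ∂[v_3,v_5] = [v_5] − [v_3].
The 11×22 boundary matrix has rank 9 and Smith normal form diag(1,1,1,1,1,1,1,1,1).

∂_2: C_2 → C_1 acts by ∂[p,q,r] = [q,r] − [p,r] + [p,q]. For instance
  ∂[v_2,v_9,v_10] = [v_9,v_10] − [v_2,v_10] + [v_2,v_9],
  ∂[v_7,v_9,v_10] = [v_9,v_10] − [v_7,v_10] + [v_7,v_9].
As a 22×16 matrix over Z this has rank 12, with invariant factors (1,1,1,1,1,1,1,1,1,1,1,1).

Boundary ∂_3: C_3 → C_2 sends each 3-simplex σ to the alternating sum Σ_i (−1)^i (σ with its i-th vertex removed). For instance
  ∂[v_0,v_1,v_3,v_5] = [v_1,v_3,v_5] − [v_0,v_3,v_5] + [v_0,v_1,v_5] − [v_0,v_1,v_3],
  ∂[v_0,v_3,v_5,v_8] = [v_3,v_5,v_8] − [v_0,v_5,v_8] + [v_0,v_3,v_8] − [v_0,v_3,v_5].
As a 16×5 matrix over Z this has rank 4, with invariant factors (1,1,1,1).

Computing H_k = (kernel of ∂_k) / (image of ∂_{k+1}):

  H_0: rank C_0 − rank ∂_1 = 11 − 9 = 2, and the invariant factors of ∂_1 are all 1, so H_0 ≅ Z^2.
  H_1: rank ker ∂_1 − rank ∂_2 = (22 − 9) − 12 = 1, and the invariant factors of ∂_2 are all 1, so H_1 ≅ Z.
  H_2: rank ker ∂_2 − rank ∂_3 = (16 − 12) − 4 = 0, and the invariant factors of ∂_3 are all 1, so H_2 ≅ 0.
  H_3: rank ker ∂_3 − rank ∂_4 = (5 − 4) − 0 = 1, and there is no ∂_4, so H_3 ≅ Z.

(K is a triangulation of the disjoint union of the cylinder S^1 x I and the 3-sphere S^3.)

H_0 ≅ Z^2,  H_1 ≅ Z,  H_2 = 0,  H_3 ≅ Z.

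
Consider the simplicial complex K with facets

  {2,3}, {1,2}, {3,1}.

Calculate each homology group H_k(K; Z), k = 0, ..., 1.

H_0 = Z,  H_1 = Z.

Order the vertices as 1 < 2 < 3. Listing each simplex with vertices in this order, K has dimension 1 with simplices:

  0-simplices (3): [1], [2], [3]
  1-simplices (3): [1,2], [1,3], [2,3]

giving chain groups C_0 ≅ Z^3, C_1 ≅ Z^3.

Boundary ∂_1: C_1 → C_0 sends each edge [p,q] (with p < q) to q − p. For instance
  ∂[2,3] = [3] − [2].
The resulting 3×3 matrix has rank 2, and its Smith normal form has invariant factors (1,1).

Now H_k = ker ∂_k / im ∂_{k+1}, so:

  H_0: rank C_0 − rank ∂_1 = 3 − 2 = 1, and the invariant factors of ∂_1 are all 1, so H_0 = Z.
  H_1: rank ker ∂_1 − rank ∂_2 = (3 − 2) − 0 = 1, and there is no ∂_2, so H_1 = Z.

As a check, the Euler characteristic is 3 − 3 = 0, which agrees with 1 − 1 = 0.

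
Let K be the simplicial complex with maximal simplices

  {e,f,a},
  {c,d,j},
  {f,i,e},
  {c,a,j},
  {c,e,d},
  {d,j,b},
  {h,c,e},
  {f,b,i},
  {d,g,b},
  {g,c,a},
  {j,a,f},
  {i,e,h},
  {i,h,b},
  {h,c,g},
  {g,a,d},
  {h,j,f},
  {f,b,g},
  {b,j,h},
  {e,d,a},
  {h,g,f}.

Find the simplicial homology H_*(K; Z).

Fix the vertex order a < b < c < d < e < f < g < h < i < j and write every simplex with vertices in increasing order. Then dim K = 2 and the simplices of K are:

  0-simplices (10): a, b, c, d, e, f, g, h, i, j
  1-simplices (30): ac, ad, ae, af, ag, aj, bd, bf, bg, bh, bi, bj, cd, ce, cg, ch, cj, de, dg, dj, ef, eh, ei, fg, fh, fi, fj, gh, hi, hj
  2-simplices (20): acg, acj, ade, adg, aef, afj, bdg, bdj, bfg, bfi, bhi, bhj, cde, cdj, ceh, cgh, efi, ehi, fgh, fhj

giving chain groups C_0 ≅ Z^10, C_1 ≅ Z^30, C_2 ≅ Z^20.

∂_1: C_1 → C_0 maps an edge to its endpoints' difference, ∂[p,q] = q − p. For instance
  ∂ce = e − c.
This gives a 10×30 integer matrix of rank 9; reducing to Smith normal form yields diagonal entries (1,1,1,1,1,1,1,1,1).

Boundary ∂_2: C_2 → C_1 sends each 2-simplex [p,q,r] to [q,r] − [p,r] + [p,q]. For instance
  ∂cgh = gh − ch + cg,
  ∂bhj = hj − bj + bh.
This gives a 30×20 integer matrix of rank 20; reducing to Smith normal form yields diagonal entries (1,1,1,1,1,1,1,1,1,1,1,1,1,1,1,1,1,1,1,2).

From H_k ≅ ker(∂_k) / im(∂_{k+1}) we obtain:

  H_0: rank C_0 − rank ∂_1 = 10 − 9 = 1, and the invariant factors of ∂_1 are all 1, so H_0 ≅ Z.
  H_1: rank ker ∂_1 − rank ∂_2 = (30 − 9) − 20 = 1, and ∂_2 has invariant factor 2 > 1, so H_1 ≅ Z ⊕ Z/2Z.
  H_2: rank ker ∂_2 − rank ∂_3 = (20 − 20) − 0 = 0, and there is no ∂_3, so H_2 ≅ 0.

As a check, the Euler characteristic is 10 − 30 + 20 = 0, which agrees with 1 − 1 + 0 = 0.

H_0 ≅ Z,  H_1 ≅ Z ⊕ Z/2Z,  H_2 = 0.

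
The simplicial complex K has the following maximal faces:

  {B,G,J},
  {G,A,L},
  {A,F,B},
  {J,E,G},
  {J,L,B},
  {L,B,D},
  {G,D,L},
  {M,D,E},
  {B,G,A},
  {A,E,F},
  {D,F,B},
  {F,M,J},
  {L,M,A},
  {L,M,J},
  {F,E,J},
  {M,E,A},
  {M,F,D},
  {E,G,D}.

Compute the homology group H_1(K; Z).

We work with the vertex ordering A < B < D < E < F < G < J < L < M. The simplices of K, each written with vertices in increasing order, are:

  0-simplices (9): A, B, D, E, F, G, J, L, M
  1-simplices (27): AB, AE, AF, AG, AL, AM, BD, BF, BG, BJ, BL, DE, DF, DG, DL, DM, EF, EG, EJ, EM, FJ, FM, GJ, GL, JL, JM, LM
  2-simplices (18): ABF, ABG, AEF, AEM, AGL, ALM, BDF, BDL, BGJ, BJL, DEG, DEM, DFM, DGL, EFJ, EGJ, FJM, JLM

so the chain groups are C_0 ≅ Z^9, C_1 ≅ Z^27, C_2 ≅ Z^18.

∂_1: C_1 → C_0 is given by ∂[p,q] = [q] − [p]. For instance
  ∂GJ = J − G.
As a 9×27 matrix over Z this has rank 8, with invariant factors (1,1,1,1,1,1,1,1).

∂_2: C_2 → C_1 maps a triangle to the signed sum of its edges. For instance
  ∂FJM = JM − FM + FJ,
  ∂DGL = GL − DL + DG.
This gives a 27×18 integer matrix of rank 18; reducing to Smith normal form yields diagonal entries (1,1,1,1,1,1,1,1,1,1,1,1,1,1,1,1,1,2).

Now H_k = ker ∂_k / im ∂_{k+1}, so:

  H_1: rank ker ∂_1 − rank ∂_2 = (27 − 8) − 18 = 1, and ∂_2 has invariant factor 2 > 1, so H_1 ≅ Z ⊕ Z/2.

H_1 ≅ Z ⊕ Z/2.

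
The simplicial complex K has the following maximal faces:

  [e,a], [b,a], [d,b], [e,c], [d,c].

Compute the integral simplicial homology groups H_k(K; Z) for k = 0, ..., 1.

K has 5 vertices, 5 edges.
rank ∂_0 = 0, rank ∂_1 = 4 ⇒ b_0 = 5 − 0 − 4 = 1; all invariant factors of ∂_1 are 1 so no torsion. So H_0 ≅ Z.
rank ∂_1 = 4, rank ∂_2 = 0 ⇒ b_1 = 5 − 4 − 0 = 1. So H_1 ≅ Z.

H_0 ≅ Z,  H_1 ≅ Z.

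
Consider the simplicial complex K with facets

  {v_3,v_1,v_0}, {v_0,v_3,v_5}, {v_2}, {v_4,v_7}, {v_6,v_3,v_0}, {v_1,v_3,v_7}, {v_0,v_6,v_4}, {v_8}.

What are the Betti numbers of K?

b_0 = 3, b_1 = 1, b_2 = 0.

K has 9 vertices, 12 edges, 5 triangles.
rank ∂_0 = 0, rank ∂_1 = 6 ⇒ b_0 = 9 − 0 − 6 = 3; all invariant factors of ∂_1 are 1 so no torsion. So H_0 ≅ Z^3.
rank ∂_1 = 6, rank ∂_2 = 5 ⇒ b_1 = 12 − 6 − 5 = 1; all invariant factors of ∂_2 are 1 so no torsion. So H_1 ≅ Z.
rank ∂_2 = 5, rank ∂_3 = 0 ⇒ b_2 = 5 − 5 − 0 = 0. So H_2 ≅ 0.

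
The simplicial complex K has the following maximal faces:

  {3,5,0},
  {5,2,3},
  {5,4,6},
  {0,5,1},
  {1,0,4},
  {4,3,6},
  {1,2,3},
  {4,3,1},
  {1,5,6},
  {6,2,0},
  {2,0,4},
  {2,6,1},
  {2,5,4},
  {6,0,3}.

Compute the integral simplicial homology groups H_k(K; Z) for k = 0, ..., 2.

H_0 = Z,  H_1 = Z^2,  H_2 = Z.

Order the vertices as 0 < 1 < 2 < 3 < 4 < 5 < 6. Listing each simplex with vertices in this order, K has dimension 2 with simplices:

  0-simplices (7): [0], [1], [2], [3], [4], [5], [6]
  1-simplices (21): [0,1], [0,2], [0,3], [0,4], [0,5], [0,6], [1,2], [1,3], [1,4], [1,5], [1,6], [2,3], [2,4], [2,5], [2,6], [3,4], [3,5], [3,6], [4,5], [4,6], [5,6]
  2-simplices (14): [0,1,4], [0,1,5], [0,2,4], [0,2,6], [0,3,5], [0,3,6], [1,2,3], [1,2,6], [1,3,4], [1,5,6], [2,3,5], [2,4,5], [3,4,6], [4,5,6]

Hence C_0 ≅ Z^7, C_1 ≅ Z^21, C_2 ≅ Z^14.

∂_1: C_1 → C_0 is given by ∂[p,q] = [q] − [p].
As a 7×21 matrix over Z this has rank 6, with invariant factors (1,1,1,1,1,1).

Boundary ∂_2: C_2 → C_1 sends each 2-simplex [p,q,r] to [q,r] − [p,r] + [p,q]. For instance
  ∂[1,3,4] = [3,4] − [1,4] + [1,3],
  ∂[2,4,5] = [4,5] − [2,5] + [2,4].
The resulting 21×14 matrix has rank 13, and its Smith normal form has invariant factors (1,1,1,1,1,1,1,1,1,1,1,1,1).

From H_k ≅ ker(∂_k) / im(∂_{k+1}) we obtain:

  H_0: rank C_0 − rank ∂_1 = 7 − 6 = 1, and the invariant factors of ∂_1 are all 1, so H_0 = Z.
  H_1: rank ker ∂_1 − rank ∂_2 = (21 − 6) − 13 = 2, and the invariant factors of ∂_2 are all 1, so H_1 = Z^2.
  H_2: rank ker ∂_2 − rank ∂_3 = (14 − 13) − 0 = 1, and there is no ∂_3, so H_2 = Z.

(K is a triangulation of the torus T^2.)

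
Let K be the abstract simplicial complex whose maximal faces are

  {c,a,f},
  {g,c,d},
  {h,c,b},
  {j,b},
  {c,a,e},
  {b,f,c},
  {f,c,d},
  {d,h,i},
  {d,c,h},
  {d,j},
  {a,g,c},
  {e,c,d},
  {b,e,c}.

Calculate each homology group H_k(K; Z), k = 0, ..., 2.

H_0 = Z,  H_1 = Z,  H_2 = 0.

Order the vertices as a < b < c < d < e < f < g < h < i < j. Listing each simplex with vertices in this order, K has dimension 2 with simplices:

  0-simplices (10): a, b, c, d, e, f, g, h, i, j
  1-simplices (21): ac, ae, af, ag, bc, be, bf, bh, bj, cd, ce, cf, cg, ch, de, df, dg, dh, di, dj, hi
  2-simplices (11): ace, acf, acg, bce, bcf, bch, cde, cdf, cdg, cdh, dhi

Hence C_0 ≅ Z^10, C_1 ≅ Z^21, C_2 ≅ Z^11.

The boundary map ∂_1: C_1 → C_0 sends each edge [p,q] (with p < q) to q − p.
The resulting 10×21 matrix has rank 9, and its Smith normal form has invariant factors (1,1,1,1,1,1,1,1,1).

The boundary map ∂_2: C_2 → C_1 sends each 2-simplex [p,q,r] to [q,r] − [p,r] + [p,q]. For instance
  ∂cdh = dh − ch + cd,
  ∂acg = cg − ag + ac.
As a 21×11 matrix over Z this has rank 11, with invariant factors (1,1,1,1,1,1,1,1,1,1,1).

Now H_k = ker ∂_k / im ∂_{k+1}, so:

  H_0: rank C_0 − rank ∂_1 = 10 − 9 = 1, and the invariant factors of ∂_1 are all 1, so H_0 = Z.
  H_1: rank ker ∂_1 − rank ∂_2 = (21 − 9) − 11 = 1, and the invariant factors of ∂_2 are all 1, so H_1 = Z.
  H_2: rank ker ∂_2 − rank ∂_3 = (11 − 11) − 0 = 0, and there is no ∂_3, so H_2 = 0.

As a check, the Euler characteristic is 10 − 21 + 11 = 0, which agrees with 1 − 1 + 0 = 0.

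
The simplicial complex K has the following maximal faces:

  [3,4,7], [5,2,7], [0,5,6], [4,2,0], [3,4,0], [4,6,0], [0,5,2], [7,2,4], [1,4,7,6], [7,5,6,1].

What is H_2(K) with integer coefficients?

H_2 ≅ Z.

Fix the vertex order 0 < 1 < 2 < 3 < 4 < 5 < 6 < 7 and write every simplex with vertices in increasing order. Then dim K = 3 and the simplices of K are:

  0-simplices (8): [0], [1], [2], [3], [4], [5], [6], [7]
  1-simplices (19): [0,2], [0,3], [0,4], [0,5], [0,6], [1,4], [1,5], [1,6], [1,7], [2,4], [2,5], [2,7], [3,4], [3,7], [4,6], [4,7], [5,6], [5,7], [6,7]
  2-simplices (15): [0,2,4], [0,2,5], [0,3,4], [0,4,6], [0,5,6], [1,4,6], [1,4,7], [1,5,6], [1,5,7], [1,6,7], [2,4,7], [2,5,7], [3,4,7], [4,6,7], [5,6,7]
  3-simplices (2): [1,4,6,7], [1,5,6,7]

so the chain groups are C_0 ≅ Z^8, C_1 ≅ Z^19, C_2 ≅ Z^15, C_3 ≅ Z^2.

The boundary map ∂_1: C_1 → C_0 sends each edge [p,q] (with p < q) to q − p. For instance
  ∂[3,4] = [4] − [3].
This gives a 8×19 integer matrix of rank 7; reducing to Smith normal form yields diagonal entries (1,1,1,1,1,1,1).

The boundary map ∂_2: C_2 → C_1 sends each 2-simplex [p,q,r] to [q,r] − [p,r] + [p,q]. For instance
  ∂[0,3,4] = [3,4] − [0,4] + [0,3],
  ∂[2,4,7] = [4,7] − [2,7] + [2,4].
This gives a 19×15 integer matrix of rank 12; reducing to Smith normal form yields diagonal entries (1,1,1,1,1,1,1,1,1,1,1,1).

∂_3: C_3 → C_2 sends each 3-simplex σ to the alternating sum Σ_i (−1)^i (σ with its i-th vertex removed). For instance
  ∂[1,4,6,7] = [4,6,7] − [1,6,7] + [1,4,7] − [1,4,6],
  ∂[1,5,6,7] = [5,6,7] − [1,6,7] + [1,5,7] − [1,5,6].
This gives a 15×2 integer matrix of rank 2; reducing to Smith normal form yields diagonal entries (1,1).

Now H_k = ker ∂_k / im ∂_{k+1}, so:

  H_2: rank ker ∂_2 − rank ∂_3 = (15 − 12) − 2 = 1, and the invariant factors of ∂_3 are all 1, so H_2 ≅ Z.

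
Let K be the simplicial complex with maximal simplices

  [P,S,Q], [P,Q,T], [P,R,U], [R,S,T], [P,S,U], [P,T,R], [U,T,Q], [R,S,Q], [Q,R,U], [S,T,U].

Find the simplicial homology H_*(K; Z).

H_0 ≅ Z,  H_1 ≅ Z_2,  H_2 = 0.

Order the vertices as P < Q < R < S < T < U. Listing each simplex with vertices in this order, K has dimension 2 with simplices:

  0-simplices (6): P, Q, R, S, T, U
  1-simplices (15): PQ, PR, PS, PT, PU, QR, QS, QT, QU, RS, RT, RU, ST, SU, TU
  2-simplices (10): PQS, PQT, PRT, PRU, PSU, QRS, QRU, QTU, RST, STU

so the chain groups are C_0 ≅ Z^6, C_1 ≅ Z^15, C_2 ≅ Z^10.

∂_1: C_1 → C_0 is given by ∂[p,q] = [q] − [p]. For instance
  ∂RT = T − R.
The 6×15 boundary matrix has rank 5 and Smith normal form diag(1,1,1,1,1).

The boundary map ∂_2: C_2 → C_1 maps a triangle to the signed sum of its edges. For instance
  ∂QRS = RS − QS + QR,
  ∂RST = ST − RT + RS.
The resulting 15×10 matrix has rank 10, and its Smith normal form has invariant factors (1,1,1,1,1,1,1,1,1,2).

Reading off H_k = ker ∂_k / im ∂_{k+1}:

  H_0: rank C_0 − rank ∂_1 = 6 − 5 = 1, and the invariant factors of ∂_1 are all 1, so H_0 ≅ Z.
  H_1: rank ker ∂_1 − rank ∂_2 = (15 − 5) − 10 = 0, and ∂_2 has invariant factor 2 > 1, so H_1 ≅ Z_2.
  H_2: rank ker ∂_2 − rank ∂_3 = (10 − 10) − 0 = 0, and there is no ∂_3, so H_2 ≅ 0.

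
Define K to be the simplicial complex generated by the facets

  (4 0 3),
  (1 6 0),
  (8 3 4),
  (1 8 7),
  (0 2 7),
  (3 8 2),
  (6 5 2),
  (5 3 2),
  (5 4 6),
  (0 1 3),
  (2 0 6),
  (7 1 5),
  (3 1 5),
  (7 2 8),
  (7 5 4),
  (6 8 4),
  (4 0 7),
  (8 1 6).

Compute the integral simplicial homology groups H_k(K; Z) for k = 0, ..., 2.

H_0 ≅ Z,  H_1 ≅ Z^2,  H_2 ≅ Z.

Fix the vertex order 0 < 1 < 2 < 3 < 4 < 5 < 6 < 7 < 8 and write every simplex with vertices in increasing order. Then dim K = 2 and the simplices of K are:

  0-simplices (9): [0], [1], [2], [3], [4], [5], [6], [7], [8]
  1-simplices (27): (27 of them)
  2-simplices (18): [0,1,3], [0,1,6], [0,2,6], [0,2,7], [0,3,4], [0,4,7], [1,3,5], [1,5,7], [1,6,8], [1,7,8], [2,3,5], [2,3,8], [2,5,6], [2,7,8], [3,4,8], [4,5,6], [4,5,7], [4,6,8]

so the chain groups are C_0 ≅ Z^9, C_1 ≅ Z^27, C_2 ≅ Z^18.

The boundary map ∂_1: C_1 → C_0 maps an edge to its endpoints' difference, ∂[p,q] = q − p. For instance
  ∂[2,6] = [6] − [2].
This gives a 9×27 integer matrix of rank 8; reducing to Smith normal form yields diagonal entries (1,1,1,1,1,1,1,1).

The boundary map ∂_2: C_2 → C_1 maps a triangle to the signed sum of its edges. For instance
  ∂[1,5,7] = [5,7] − [1,7] + [1,5],
  ∂[1,6,8] = [6,8] − [1,8] + [1,6].
As a 27×18 matrix over Z this has rank 17, with invariant factors (1,1,1,1,1,1,1,1,1,1,1,1,1,1,1,1,1).

Reading off H_k = ker ∂_k / im ∂_{k+1}:

  H_0: rank C_0 − rank ∂_1 = 9 − 8 = 1, and the invariant factors of ∂_1 are all 1, so H_0 ≅ Z.
  H_1: rank ker ∂_1 − rank ∂_2 = (27 − 8) − 17 = 2, and the invariant factors of ∂_2 are all 1, so H_1 ≅ Z^2.
  H_2: rank ker ∂_2 − rank ∂_3 = (18 − 17) − 0 = 1, and there is no ∂_3, so H_2 ≅ Z.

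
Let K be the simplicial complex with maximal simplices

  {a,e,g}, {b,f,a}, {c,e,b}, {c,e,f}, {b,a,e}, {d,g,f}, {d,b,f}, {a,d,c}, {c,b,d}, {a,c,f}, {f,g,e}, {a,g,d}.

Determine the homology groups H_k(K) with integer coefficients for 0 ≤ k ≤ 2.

H_0 ≅ Z,  H_1 ≅ Z/2,  H_2 = 0.

Fix the vertex order a < b < c < d < e < f < g and write every simplex with vertices in increasing order. Then dim K = 2 and the simplices of K are:

  0-simplices (7): a, b, c, d, e, f, g
  1-simplices (18): ab, ac, ad, ae, af, ag, bc, bd, be, bf, cd, ce, cf, df, dg, ef, eg, fg
  2-simplices (12): abe, abf, acd, acf, adg, aeg, bcd, bce, bdf, cef, dfg, efg

Hence C_0 ≅ Z^7, C_1 ≅ Z^18, C_2 ≅ Z^12.

∂_1: C_1 → C_0 is given by ∂[p,q] = [q] − [p]. For instance
  ∂cd = d − c.
The resulting 7×18 matrix has rank 6, and its Smith normal form has invariant factors (1,1,1,1,1,1).

Boundary ∂_2: C_2 → C_1 maps a triangle to the signed sum of its edges. For instance
  ∂bdf = df − bf + bd,
  ∂acd = cd − ad + ac.
This gives a 18×12 integer matrix of rank 12; reducing to Smith normal form yields diagonal entries (1,1,1,1,1,1,1,1,1,1,1,2).

From H_k ≅ ker(∂_k) / im(∂_{k+1}) we obtain:

  H_0: rank C_0 − rank ∂_1 = 7 − 6 = 1, and the invariant factors of ∂_1 are all 1, so H_0 ≅ Z.
  H_1: rank ker ∂_1 − rank ∂_2 = (18 − 6) − 12 = 0, and ∂_2 has invariant factor 2 > 1, so H_1 ≅ Z/2.
  H_2: rank ker ∂_2 − rank ∂_3 = (12 − 12) − 0 = 0, and there is no ∂_3, so H_2 ≅ 0.

(K is a triangulation of the real projective plane RP^2.)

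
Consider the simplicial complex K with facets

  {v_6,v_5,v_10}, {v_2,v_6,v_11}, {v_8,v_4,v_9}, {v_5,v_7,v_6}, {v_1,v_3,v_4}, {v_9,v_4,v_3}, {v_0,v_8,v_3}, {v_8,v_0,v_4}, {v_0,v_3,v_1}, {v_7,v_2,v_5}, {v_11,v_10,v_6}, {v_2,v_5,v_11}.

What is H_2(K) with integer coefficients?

K has 12 vertices, 24 edges, 12 triangles.
rank ∂_2 = 12, rank ∂_3 = 0 ⇒ b_2 = 12 − 12 − 0 = 0. So H_2 ≅ 0.

H_2 ≅ 0.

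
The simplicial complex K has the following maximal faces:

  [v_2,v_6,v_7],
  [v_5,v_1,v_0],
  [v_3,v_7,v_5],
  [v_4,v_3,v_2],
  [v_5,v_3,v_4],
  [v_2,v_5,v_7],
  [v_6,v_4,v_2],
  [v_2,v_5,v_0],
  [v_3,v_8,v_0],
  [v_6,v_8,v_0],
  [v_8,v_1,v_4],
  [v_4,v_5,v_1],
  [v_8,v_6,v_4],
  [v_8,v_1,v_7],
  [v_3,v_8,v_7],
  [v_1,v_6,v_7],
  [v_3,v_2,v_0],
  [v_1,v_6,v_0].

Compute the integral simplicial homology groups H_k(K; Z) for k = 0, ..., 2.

H_0 ≅ Z,  H_1 ≅ Z ⊕ Z/2,  H_2 = 0.

Take the total order v_0 < v_1 < v_2 < v_3 < v_4 < v_5 < v_6 < v_7 < v_8 on the vertex set. Then K (dimension 2) consists of the simplices:

  0-simplices (9): [v_0], [v_1], [v_2], [v_3], [v_4], [v_5], [v_6], [v_7], [v_8]
  1-simplices (27): (27 of them)
  2-simplices (18): (18 of them)

giving chain groups C_0 ≅ Z^9, C_1 ≅ Z^27, C_2 ≅ Z^18.

Boundary ∂_1: C_1 → C_0 sends each edge [p,q] (with p < q) to q − p.
As a 9×27 matrix over Z this has rank 8, with invariant factors (1,1,1,1,1,1,1,1).

The boundary map ∂_2: C_2 → C_1 sends each 2-simplex [p,q,r] to [q,r] − [p,r] + [p,q]. For instance
  ∂[v_4,v_6,v_8] = [v_6,v_8] − [v_4,v_8] + [v_4,v_6],
  ∂[v_1,v_4,v_5] = [v_4,v_5] − [v_1,v_5] + [v_1,v_4].
The 27×18 boundary matrix has rank 18 and Smith normal form diag(1,1,1,1,1,1,1,1,1,1,1,1,1,1,1,1,1,2).

Now H_k = ker ∂_k / im ∂_{k+1}, so:

  H_0: rank C_0 − rank ∂_1 = 9 − 8 = 1, and the invariant factors of ∂_1 are all 1, so H_0 = Z.
  H_1: rank ker ∂_1 − rank ∂_2 = (27 − 8) − 18 = 1, and ∂_2 has invariant factor 2 > 1, so H_1 = Z ⊕ Z/2.
  H_2: rank ker ∂_2 − rank ∂_3 = (18 − 18) − 0 = 0, and there is no ∂_3, so H_2 = 0.

As a check, the Euler characteristic is 9 − 27 + 18 = 0, which agrees with 1 − 1 + 0 = 0.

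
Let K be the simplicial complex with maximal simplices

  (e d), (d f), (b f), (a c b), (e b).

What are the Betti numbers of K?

b_0 = 1, b_1 = 1, b_2 = 0.

Fix the vertex order a < b < c < d < e < f and write every simplex with vertices in increasing order. Then dim K = 2 and the simplices of K are:

  0-simplices (6): a, b, c, d, e, f
  1-simplices (7): ab, ac, bc, be, bf, de, df
  2-simplices (1): abc

Hence C_0 ≅ Z^6, C_1 ≅ Z^7, C_2 ≅ Z^1.

∂_1: C_1 → C_0 is given by ∂[p,q] = [q] − [p]. For instance
  ∂de = e − d.
The 6×7 boundary matrix has rank 5 and Smith normal form diag(1,1,1,1,1).

The boundary map ∂_2: C_2 → C_1 sends each 2-simplex [p,q,r] to [q,r] − [p,r] + [p,q]. For instance
  ∂abc = bc − ac + ab.
This gives a 7×1 integer matrix of rank 1; reducing to Smith normal form yields diagonal entries (1).

Computing H_k = (kernel of ∂_k) / (image of ∂_{k+1}):

  H_0: rank C_0 − rank ∂_1 = 6 − 5 = 1, and the invariant factors of ∂_1 are all 1, so H_0 = Z.
  H_1: rank ker ∂_1 − rank ∂_2 = (7 − 5) − 1 = 1, and the invariant factors of ∂_2 are all 1, so H_1 = Z.
  H_2: rank ker ∂_2 − rank ∂_3 = (1 − 1) − 0 = 0, and there is no ∂_3, so H_2 = 0.

Hence the Betti numbers are b_0 = 1, b_1 = 1, b_2 = 0.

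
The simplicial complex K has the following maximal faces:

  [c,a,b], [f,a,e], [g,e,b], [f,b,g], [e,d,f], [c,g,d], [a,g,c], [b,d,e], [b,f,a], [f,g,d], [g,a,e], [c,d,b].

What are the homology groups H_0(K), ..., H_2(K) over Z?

H_0 = Z,  H_1 = Z/2,  H_2 = 0.

Fix the vertex order a < b < c < d < e < f < g and write every simplex with vertices in increasing order. Then dim K = 2 and the simplices of K are:

  0-simplices (7): a, b, c, d, e, f, g
  1-simplices (18): ab, ac, ae, af, ag, bc, bd, be, bf, bg, cd, cg, de, df, dg, ef, eg, fg
  2-simplices (12): abc, abf, acg, aef, aeg, bcd, bde, beg, bfg, cdg, def, dfg

so the chain groups are C_0 ≅ Z^7, C_1 ≅ Z^18, C_2 ≅ Z^12.

Boundary ∂_1: C_1 → C_0 maps an edge to its endpoints' difference, ∂[p,q] = q − p.
The 7×18 boundary matrix has rank 6 and Smith normal form diag(1,1,1,1,1,1).

∂_2: C_2 → C_1 acts by ∂[p,q,r] = [q,r] − [p,r] + [p,q]. For instance
  ∂bfg = fg − bg + bf,
  ∂dfg = fg − dg + df.
As a 18×12 matrix over Z this has rank 12, with invariant factors (1,1,1,1,1,1,1,1,1,1,1,2).

Reading off H_k = ker ∂_k / im ∂_{k+1}:

  H_0: rank C_0 − rank ∂_1 = 7 − 6 = 1, and the invariant factors of ∂_1 are all 1, so H_0 = Z.
  H_1: rank ker ∂_1 − rank ∂_2 = (18 − 6) − 12 = 0, and ∂_2 has invariant factor 2 > 1, so H_1 = Z/2.
  H_2: rank ker ∂_2 − rank ∂_3 = (12 − 12) − 0 = 0, and there is no ∂_3, so H_2 = 0.

As a check, the Euler characteristic is 7 − 18 + 12 = 1, which agrees with 1 − 0 + 0 = 1.
(K is a triangulation of the real projective plane RP^2.)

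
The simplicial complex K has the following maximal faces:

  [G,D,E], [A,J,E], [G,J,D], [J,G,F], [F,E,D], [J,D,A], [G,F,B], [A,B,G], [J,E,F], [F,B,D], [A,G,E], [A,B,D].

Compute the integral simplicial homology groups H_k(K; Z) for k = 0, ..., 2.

We work with the vertex ordering A < B < D < E < F < G < J. The simplices of K, each written with vertices in increasing order, are:

  0-simplices (7): A, B, D, E, F, G, J
  1-simplices (18): AB, AD, AE, AG, AJ, BD, BF, BG, DE, DF, DG, DJ, EF, EG, EJ, FG, FJ, GJ
  2-simplices (12): ABD, ABG, ADJ, AEG, AEJ, BDF, BFG, DEF, DEG, DGJ, EFJ, FGJ

so the chain groups are C_0 ≅ Z^7, C_1 ≅ Z^18, C_2 ≅ Z^12.

Boundary ∂_1: C_1 → C_0 is given by ∂[p,q] = [q] − [p]. For instance
  ∂AJ = J − A.
This gives a 7×18 integer matrix of rank 6; reducing to Smith normal form yields diagonal entries (1,1,1,1,1,1).

Boundary ∂_2: C_2 → C_1 sends each 2-simplex [p,q,r] to [q,r] − [p,r] + [p,q]. For instance
  ∂DGJ = GJ − DJ + DG,
  ∂ABD = BD − AD + AB.
The 18×12 boundary matrix has rank 12 and Smith normal form diag(1,1,1,1,1,1,1,1,1,1,1,2).

Computing H_k = (kernel of ∂_k) / (image of ∂_{k+1}):

  H_0: rank C_0 − rank ∂_1 = 7 − 6 = 1, and the invariant factors of ∂_1 are all 1, so H_0 = Z.
  H_1: rank ker ∂_1 − rank ∂_2 = (18 − 6) − 12 = 0, and ∂_2 has invariant factor 2 > 1, so H_1 = Z/2Z.
  H_2: rank ker ∂_2 − rank ∂_3 = (12 − 12) − 0 = 0, and there is no ∂_3, so H_2 = 0.

(K is a triangulation of the real projective plane RP^2.)

H_0 ≅ Z,  H_1 ≅ Z/2Z,  H_2 = 0.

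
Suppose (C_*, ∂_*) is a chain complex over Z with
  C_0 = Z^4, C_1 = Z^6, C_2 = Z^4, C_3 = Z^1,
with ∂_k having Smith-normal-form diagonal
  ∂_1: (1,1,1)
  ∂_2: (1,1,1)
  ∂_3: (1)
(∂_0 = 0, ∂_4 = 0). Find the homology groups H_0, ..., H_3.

H_0: b_0 = 4 − 0 − 3 = 1; torsion from ∂_1 factors > 1: none. So H_0 = Z.
H_1: b_1 = 6 − 3 − 3 = 0; torsion from ∂_2 factors > 1: none. So H_1 = 0.
H_2: b_2 = 4 − 3 − 1 = 0; torsion from ∂_3 factors > 1: none. So H_2 = 0.
H_3: b_3 = 1 − 1 − 0 = 0; torsion from ∂_4 factors > 1: none. So H_3 = 0.

H_0 = Z,  H_1 = 0,  H_2 = 0,  H_3 = 0.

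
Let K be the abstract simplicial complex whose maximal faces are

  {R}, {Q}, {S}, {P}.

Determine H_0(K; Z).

H_0 ≅ Z^4.

K has 4 vertices.
rank ∂_0 = 0, rank ∂_1 = 0 ⇒ b_0 = 4 − 0 − 0 = 4. So H_0 = Z^4.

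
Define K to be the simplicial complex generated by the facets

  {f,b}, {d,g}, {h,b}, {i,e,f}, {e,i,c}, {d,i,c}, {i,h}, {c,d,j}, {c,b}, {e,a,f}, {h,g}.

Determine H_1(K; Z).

H_1 = Z^3.

We work with the vertex ordering a < b < c < d < e < f < g < h < i < j. The simplices of K, each written with vertices in increasing order, are:

  0-simplices (10): a, b, c, d, e, f, g, h, i, j
  1-simplices (17): ae, af, bc, bf, bh, cd, ce, ci, cj, dg, di, dj, ef, ei, fi, gh, hi
  2-simplices (5): aef, cdi, cdj, cei, efi

Hence C_0 ≅ Z^10, C_1 ≅ Z^17, C_2 ≅ Z^5.

∂_1: C_1 → C_0 is given by ∂[p,q] = [q] − [p].
The 10×17 boundary matrix has rank 9 and Smith normal form diag(1,1,1,1,1,1,1,1,1).

∂_2: C_2 → C_1 sends each 2-simplex [p,q,r] to [q,r] − [p,r] + [p,q]. For instance
  ∂cdj = dj − cj + cd,
  ∂efi = fi − ei + ef.
This gives a 17×5 integer matrix of rank 5; reducing to Smith normal form yields diagonal entries (1,1,1,1,1).

Reading off H_k = ker ∂_k / im ∂_{k+1}:

  H_1: rank ker ∂_1 − rank ∂_2 = (17 − 9) − 5 = 3, and the invariant factors of ∂_2 are all 1, so H_1 ≅ Z^3.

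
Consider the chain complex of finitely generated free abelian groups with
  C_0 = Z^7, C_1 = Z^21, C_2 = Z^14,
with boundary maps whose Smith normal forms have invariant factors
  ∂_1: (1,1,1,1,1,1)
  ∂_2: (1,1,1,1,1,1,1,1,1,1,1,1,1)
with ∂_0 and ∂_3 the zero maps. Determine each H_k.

H_0 = Z,  H_1 = Z^2,  H_2 = Z.

H_0: b_0 = 7 − 0 − 6 = 1; torsion from ∂_1 factors > 1: none. So H_0 = Z.
H_1: b_1 = 21 − 6 − 13 = 2; torsion from ∂_2 factors > 1: none. So H_1 = Z^2.
H_2: b_2 = 14 − 13 − 0 = 1; torsion from ∂_3 factors > 1: none. So H_2 = Z.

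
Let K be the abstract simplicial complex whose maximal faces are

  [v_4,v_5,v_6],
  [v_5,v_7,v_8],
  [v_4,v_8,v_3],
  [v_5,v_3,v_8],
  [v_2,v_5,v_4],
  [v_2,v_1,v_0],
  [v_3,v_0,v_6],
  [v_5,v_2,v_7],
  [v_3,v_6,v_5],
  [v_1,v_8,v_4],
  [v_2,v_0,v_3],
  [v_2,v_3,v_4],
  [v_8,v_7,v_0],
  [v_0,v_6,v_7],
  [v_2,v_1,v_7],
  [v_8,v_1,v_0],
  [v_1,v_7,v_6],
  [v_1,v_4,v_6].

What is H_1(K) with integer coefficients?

H_1 ≅ Z ⊕ Z/2.

Take the total order v_0 < v_1 < v_2 < v_3 < v_4 < v_5 < v_6 < v_7 < v_8 on the vertex set. Then K (dimension 2) consists of the simplices:

  0-simplices (9): [v_0], [v_1], [v_2], [v_3], [v_4], [v_5], [v_6], [v_7], [v_8]
  1-simplices (27): (27 of them)
  2-simplices (18): (18 of them)

so the chain groups are C_0 ≅ Z^9, C_1 ≅ Z^27, C_2 ≅ Z^18.

∂_1: C_1 → C_0 sends each edge [p,q] (with p < q) to q − p.
The 9×27 boundary matrix has rank 8 and Smith normal form diag(1,1,1,1,1,1,1,1).

Boundary ∂_2: C_2 → C_1 sends each 2-simplex [p,q,r] to [q,r] − [p,r] + [p,q]. For instance
  ∂[v_0,v_1,v_2] = [v_1,v_2] − [v_0,v_2] + [v_0,v_1],
  ∂[v_2,v_3,v_4] = [v_3,v_4] − [v_2,v_4] + [v_2,v_3].
The 27×18 boundary matrix has rank 18 and Smith normal form diag(1,1,1,1,1,1,1,1,1,1,1,1,1,1,1,1,1,2).

From H_k ≅ ker(∂_k) / im(∂_{k+1}) we obtain:

  H_1: rank ker ∂_1 − rank ∂_2 = (27 − 8) − 18 = 1, and ∂_2 has invariant factor 2 > 1, so H_1 = Z ⊕ Z/2.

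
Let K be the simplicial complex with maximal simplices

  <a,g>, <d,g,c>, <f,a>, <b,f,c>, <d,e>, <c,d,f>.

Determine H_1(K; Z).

H_1 ≅ Z.

Take the total order a < b < c < d < e < f < g on the vertex set. Then K (dimension 2) consists of the simplices:

  0-simplices (7): a, b, c, d, e, f, g
  1-simplices (10): af, ag, bc, bf, cd, cf, cg, de, df, dg
  2-simplices (3): bcf, cdf, cdg

Hence C_0 ≅ Z^7, C_1 ≅ Z^10, C_2 ≅ Z^3.

∂_1: C_1 → C_0 is given by ∂[p,q] = [q] − [p].
As a 7×10 matrix over Z this has rank 6, with invariant factors (1,1,1,1,1,1).

Boundary ∂_2: C_2 → C_1 acts by ∂[p,q,r] = [q,r] − [p,r] + [p,q]. For instance
  ∂cdg = dg − cg + cd,
  ∂bcf = cf − bf + bc.
As a 10×3 matrix over Z this has rank 3, with invariant factors (1,1,1).

From H_k ≅ ker(∂_k) / im(∂_{k+1}) we obtain:

  H_1: rank ker ∂_1 − rank ∂_2 = (10 − 6) − 3 = 1, and the invariant factors of ∂_2 are all 1, so H_1 = Z.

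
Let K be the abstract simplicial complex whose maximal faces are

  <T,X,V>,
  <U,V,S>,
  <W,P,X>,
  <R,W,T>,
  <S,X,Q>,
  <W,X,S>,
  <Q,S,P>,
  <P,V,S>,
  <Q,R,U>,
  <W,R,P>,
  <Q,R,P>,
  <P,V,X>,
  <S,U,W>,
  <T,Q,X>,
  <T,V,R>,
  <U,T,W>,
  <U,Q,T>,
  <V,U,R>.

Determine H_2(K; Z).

H_2 = 0.

Fix the vertex order P < Q < R < S < T < U < V < W < X and write every simplex with vertices in increasing order. Then dim K = 2 and the simplices of K are:

  0-simplices (9): P, Q, R, S, T, U, V, W, X
  1-simplices (27): PQ, PR, PS, PV, PW, PX, QR, QS, QT, QU, QX, RT, RU, RV, RW, SU, SV, SW, SX, TU, TV, TW, TX, UV, UW, VX, WX
  2-simplices (18): PQR, PQS, PRW, PSV, PVX, PWX, QRU, QSX, QTU, QTX, RTV, RTW, RUV, SUV, SUW, SWX, TUW, TVX

giving chain groups C_0 ≅ Z^9, C_1 ≅ Z^27, C_2 ≅ Z^18.

∂_1: C_1 → C_0 maps an edge to its endpoints' difference, ∂[p,q] = q − p.
The 9×27 boundary matrix has rank 8 and Smith normal form diag(1,1,1,1,1,1,1,1).

The boundary map ∂_2: C_2 → C_1 maps a triangle to the signed sum of its edges. For instance
  ∂SUV = UV − SV + SU,
  ∂PVX = VX − PX + PV.
The 27×18 boundary matrix has rank 18 and Smith normal form diag(1,1,1,1,1,1,1,1,1,1,1,1,1,1,1,1,1,2).

From H_k ≅ ker(∂_k) / im(∂_{k+1}) we obtain:

  H_2: rank ker ∂_2 − rank ∂_3 = (18 − 18) − 0 = 0, and there is no ∂_3, so H_2 = 0.

(K is a triangulation of the Klein bottle.)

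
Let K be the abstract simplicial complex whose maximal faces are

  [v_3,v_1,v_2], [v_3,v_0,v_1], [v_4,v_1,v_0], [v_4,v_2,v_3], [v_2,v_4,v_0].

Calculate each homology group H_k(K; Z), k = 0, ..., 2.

We work with the vertex ordering v_0 < v_1 < v_2 < v_3 < v_4. The simplices of K, each written with vertices in increasing order, are:

  0-simplices (5): [v_0], [v_1], [v_2], [v_3], [v_4]
  1-simplices (10): [v_0,v_1], [v_0,v_2], [v_0,v_3], [v_0,v_4], [v_1,v_2], [v_1,v_3], [v_1,v_4], [v_2,v_3], [v_2,v_4], [v_3,v_4]
  2-simplices (5): [v_0,v_1,v_3], [v_0,v_1,v_4], [v_0,v_2,v_4], [v_1,v_2,v_3], [v_2,v_3,v_4]

so the chain groups are C_0 ≅ Z^5, C_1 ≅ Z^10, C_2 ≅ Z^5.

Boundary ∂_1: C_1 → C_0 is given by ∂[p,q] = [q] − [p]. For instance
  ∂[v_0,v_3] = [v_3] − [v_0].
This gives a 5×10 integer matrix of rank 4; reducing to Smith normal form yields diagonal entries (1,1,1,1).

The boundary map ∂_2: C_2 → C_1 sends each 2-simplex [p,q,r] to [q,r] − [p,r] + [p,q]. For instance
  ∂[v_0,v_2,v_4] = [v_2,v_4] − [v_0,v_4] + [v_0,v_2],
  ∂[v_0,v_1,v_3] = [v_1,v_3] − [v_0,v_3] + [v_0,v_1].
The 10×5 boundary matrix has rank 5 and Smith normal form diag(1,1,1,1,1).

Now H_k = ker ∂_k / im ∂_{k+1}, so:

  H_0: rank C_0 − rank ∂_1 = 5 − 4 = 1, and the invariant factors of ∂_1 are all 1, so H_0 ≅ Z.
  H_1: rank ker ∂_1 − rank ∂_2 = (10 − 4) − 5 = 1, and the invariant factors of ∂_2 are all 1, so H_1 ≅ Z.
  H_2: rank ker ∂_2 − rank ∂_3 = (5 − 5) − 0 = 0, and there is no ∂_3, so H_2 ≅ 0.

H_0 = Z,  H_1 = Z,  H_2 = 0.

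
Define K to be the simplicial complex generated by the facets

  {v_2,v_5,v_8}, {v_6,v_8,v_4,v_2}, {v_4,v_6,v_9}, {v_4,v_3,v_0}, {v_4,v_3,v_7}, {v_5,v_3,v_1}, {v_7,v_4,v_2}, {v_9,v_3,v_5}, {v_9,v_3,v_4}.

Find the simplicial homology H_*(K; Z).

Fix the vertex order v_0 < v_1 < v_2 < v_3 < v_4 < v_5 < v_6 < v_7 < v_8 < v_9 and write every simplex with vertices in increasing order. Then dim K = 3 and the simplices of K are:

  0-simplices (10): [v_0], [v_1], [v_2], [v_3], [v_4], [v_5], [v_6], [v_7], [v_8], [v_9]
  1-simplices (21): (21 of them)
  2-simplices (12): (12 of them)
  3-simplices (1): [v_2,v_4,v_6,v_8]

Hence C_0 ≅ Z^10, C_1 ≅ Z^21, C_2 ≅ Z^12, C_3 ≅ Z^1.

Boundary ∂_1: C_1 → C_0 maps an edge to its endpoints' difference, ∂[p,q] = q − p. For instance
  ∂[v_0,v_4] = [v_4] − [v_0].
The 10×21 boundary matrix has rank 9 and Smith normal form diag(1,1,1,1,1,1,1,1,1).

∂_2: C_2 → C_1 maps a triangle to the signed sum of its edges. For instance
  ∂[v_0,v_3,v_4] = [v_3,v_4] − [v_0,v_4] + [v_0,v_3],
  ∂[v_2,v_5,v_8] = [v_5,v_8] − [v_2,v_8] + [v_2,v_5].
The resulting 21×12 matrix has rank 11, and its Smith normal form has invariant factors (1,1,1,1,1,1,1,1,1,1,1).

∂_3: C_3 → C_2 sends each 3-simplex σ to the alternating sum Σ_i (−1)^i (σ with its i-th vertex removed). For instance
  ∂[v_2,v_4,v_6,v_8] = [v_4,v_6,v_8] − [v_2,v_6,v_8] + [v_2,v_4,v_8] − [v_2,v_4,v_6].
As a 12×1 matrix over Z this has rank 1, with invariant factors (1).

From H_k ≅ ker(∂_k) / im(∂_{k+1}) we obtain:

  H_0: rank C_0 − rank ∂_1 = 10 − 9 = 1, and the invariant factors of ∂_1 are all 1, so H_0 = Z.
  H_1: rank ker ∂_1 − rank ∂_2 = (21 − 9) − 11 = 1, and the invariant factors of ∂_2 are all 1, so H_1 = Z.
  H_2: rank ker ∂_2 − rank ∂_3 = (12 − 11) − 1 = 0, and the invariant factors of ∂_3 are all 1, so H_2 = 0.
  H_3: rank ker ∂_3 − rank ∂_4 = (1 − 1) − 0 = 0, and there is no ∂_4, so H_3 = 0.

H_0 ≅ Z,  H_1 ≅ Z,  H_2 = 0,  H_3 = 0.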